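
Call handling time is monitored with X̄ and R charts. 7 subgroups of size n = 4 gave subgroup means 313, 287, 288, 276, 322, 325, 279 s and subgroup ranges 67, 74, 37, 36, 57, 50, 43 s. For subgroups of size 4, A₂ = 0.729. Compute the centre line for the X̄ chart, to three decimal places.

298.571

X̄̄ = (313 + 287 + 288 + 276 + 322 + 325 + 279) / 7 = 2090.0000 / 7 = 298.5714
CL = X̄̄ = 298.5714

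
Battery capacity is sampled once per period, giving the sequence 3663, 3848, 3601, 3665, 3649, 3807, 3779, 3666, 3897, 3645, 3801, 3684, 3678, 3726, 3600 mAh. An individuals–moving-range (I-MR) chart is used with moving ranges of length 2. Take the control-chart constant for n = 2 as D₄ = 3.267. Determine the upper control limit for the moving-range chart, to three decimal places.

407.675

Moving ranges: 185, 247, 64, 16, 158, 28, 113, 231, 252, 156, 117, 6, 48, 126; M̄R̄ = 1747.0000 / 14 = 124.7857
UCL_MR = D₄·M̄R̄ = 3.267 × 124.7857 = 407.6749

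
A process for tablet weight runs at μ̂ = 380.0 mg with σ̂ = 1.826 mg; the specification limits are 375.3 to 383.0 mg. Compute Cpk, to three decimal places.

Cpu = (USL − μ̂) / (3σ̂) = (383.0 − 380.0) / (3 × 1.826) = 0.5476; Cpl = (μ̂ − LSL) / (3σ̂) = (380.0 − 375.3) / (3 × 1.826) = 0.8580; Cpk = min(Cpu, Cpl) = 0.5476

0.548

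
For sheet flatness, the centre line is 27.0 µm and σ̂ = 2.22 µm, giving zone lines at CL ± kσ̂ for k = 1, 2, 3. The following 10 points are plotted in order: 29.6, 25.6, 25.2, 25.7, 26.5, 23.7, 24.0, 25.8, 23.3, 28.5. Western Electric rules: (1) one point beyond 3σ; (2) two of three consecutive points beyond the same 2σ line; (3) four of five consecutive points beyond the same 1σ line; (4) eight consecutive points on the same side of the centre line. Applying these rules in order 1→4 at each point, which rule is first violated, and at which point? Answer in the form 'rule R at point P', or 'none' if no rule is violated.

rule 4 at point 9

Zone of each point (C = within 1σ̂, B = 1σ̂–2σ̂, A = 2σ̂–3σ̂, * = beyond 3σ̂; sign = side of CL): 1:+B, 2:-C, 3:-C, 4:-C, 5:-C, 6:-B, 7:-B, 8:-C, 9:-B, 10:+C
Rule 4 (eight consecutive points on the same side of the centre line) is satisfied at point 9.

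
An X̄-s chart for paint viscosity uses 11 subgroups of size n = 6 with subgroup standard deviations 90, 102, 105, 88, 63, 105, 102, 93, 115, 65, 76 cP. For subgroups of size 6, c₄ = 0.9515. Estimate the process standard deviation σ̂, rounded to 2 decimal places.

s̄ = (90 + 102 + 105 + 88 + 63 + 105 + 102 + 93 + 115 + 65 + 76) / 11 = 91.2727
σ̂ = s̄ / c₄ = 91.2727 / 0.9515 = 95.9251

95.93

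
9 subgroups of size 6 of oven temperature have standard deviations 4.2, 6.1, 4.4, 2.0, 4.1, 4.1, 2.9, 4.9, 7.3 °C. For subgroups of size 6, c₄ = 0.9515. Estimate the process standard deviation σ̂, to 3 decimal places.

4.671

s̄ = (4.2 + 6.1 + 4.4 + 2.0 + 4.1 + 4.1 + 2.9 + 4.9 + 7.3) / 9 = 4.4444
σ̂ = s̄ / c₄ = 4.4444 / 0.9515 = 4.6710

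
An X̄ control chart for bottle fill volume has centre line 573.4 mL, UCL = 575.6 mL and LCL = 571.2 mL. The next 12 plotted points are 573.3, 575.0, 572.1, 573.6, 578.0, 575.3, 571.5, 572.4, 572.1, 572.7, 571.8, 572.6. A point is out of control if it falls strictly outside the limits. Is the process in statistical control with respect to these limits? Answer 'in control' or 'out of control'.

Compare each point to [571.2, 575.6]: sample 5 = 578.0 > UCL.

out of control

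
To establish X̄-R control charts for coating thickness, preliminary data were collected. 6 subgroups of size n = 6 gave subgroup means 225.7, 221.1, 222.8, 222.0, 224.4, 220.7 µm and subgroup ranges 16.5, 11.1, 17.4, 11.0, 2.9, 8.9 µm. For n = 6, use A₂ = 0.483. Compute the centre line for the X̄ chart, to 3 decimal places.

222.783

X̄̄ = (225.7 + 221.1 + 222.8 + 222.0 + 224.4 + 220.7) / 6 = 1336.7000 / 6 = 222.7833
CL = X̄̄ = 222.7833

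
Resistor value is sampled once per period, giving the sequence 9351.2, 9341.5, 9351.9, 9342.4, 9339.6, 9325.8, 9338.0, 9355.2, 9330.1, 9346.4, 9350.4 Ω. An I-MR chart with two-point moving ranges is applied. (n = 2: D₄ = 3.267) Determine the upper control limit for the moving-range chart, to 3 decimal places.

Moving ranges: 9.7, 10.4, 9.5, 2.8, 13.8, 12.2, 17.2, 25.1, 16.3, 4.0; M̄R̄ = 121.0000 / 10 = 12.1000
UCL_MR = D₄·M̄R̄ = 3.267 × 12.1000 = 39.5307

39.531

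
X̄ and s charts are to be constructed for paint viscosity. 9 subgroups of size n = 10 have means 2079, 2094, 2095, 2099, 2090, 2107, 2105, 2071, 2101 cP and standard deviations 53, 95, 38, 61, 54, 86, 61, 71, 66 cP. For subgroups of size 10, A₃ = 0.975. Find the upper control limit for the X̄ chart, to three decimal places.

X̄̄ = (2079 + 2094 + 2095 + 2099 + 2090 + 2107 + 2105 + 2071 + 2101) / 9 = 2093.4444
s̄ = (53 + 95 + 38 + 61 + 54 + 86 + 61 + 71 + 66) / 9 = 65.0000
UCL = X̄̄ + A₃·s̄ = 2093.4444 + 0.975 × 65.0000 = 2156.8194

2156.819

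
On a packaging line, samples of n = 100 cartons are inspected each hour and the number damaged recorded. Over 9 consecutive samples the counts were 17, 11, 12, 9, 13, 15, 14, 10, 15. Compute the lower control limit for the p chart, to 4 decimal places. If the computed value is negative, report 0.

p̄ = Σdᵢ / (k·n) = 116 / (9 × 100) = 0.12889
LCL = p̄ − 3·√(p̄(1−p̄)/n) = 0.12889 − 3 × 0.03351 = 0.02837

0.0284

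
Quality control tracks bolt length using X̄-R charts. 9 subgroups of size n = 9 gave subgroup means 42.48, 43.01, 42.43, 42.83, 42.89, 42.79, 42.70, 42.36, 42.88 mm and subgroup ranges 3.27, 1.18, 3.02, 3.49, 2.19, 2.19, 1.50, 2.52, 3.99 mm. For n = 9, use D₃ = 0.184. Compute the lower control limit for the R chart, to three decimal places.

0.477

R̄ = (3.27 + 1.18 + 3.02 + 3.49 + 2.19 + 2.19 + 1.50 + 2.52 + 3.99) / 9 = 23.3500 / 9 = 2.5944
LCL_R = D₃·R̄ = 0.184 × 2.5944 = 0.4774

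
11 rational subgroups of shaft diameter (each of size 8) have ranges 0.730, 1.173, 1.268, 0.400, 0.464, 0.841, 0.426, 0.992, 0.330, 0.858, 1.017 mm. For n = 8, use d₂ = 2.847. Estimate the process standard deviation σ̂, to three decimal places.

R̄ = (0.730 + 1.173 + 1.268 + 0.400 + 0.464 + 0.841 + 0.426 + 0.992 + 0.330 + 0.858 + 1.017) / 11 = 0.7726
σ̂ = R̄ / d₂ = 0.7726 / 2.847 = 0.2714

0.271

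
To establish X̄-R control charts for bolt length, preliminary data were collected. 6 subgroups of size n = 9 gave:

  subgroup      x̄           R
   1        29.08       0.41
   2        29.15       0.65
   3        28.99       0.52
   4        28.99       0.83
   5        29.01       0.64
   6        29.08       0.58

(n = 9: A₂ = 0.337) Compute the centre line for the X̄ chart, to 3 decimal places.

X̄̄ = (29.08 + 29.15 + 28.99 + 28.99 + 29.01 + 29.08) / 6 = 174.3000 / 6 = 29.0500
CL = X̄̄ = 29.0500

29.050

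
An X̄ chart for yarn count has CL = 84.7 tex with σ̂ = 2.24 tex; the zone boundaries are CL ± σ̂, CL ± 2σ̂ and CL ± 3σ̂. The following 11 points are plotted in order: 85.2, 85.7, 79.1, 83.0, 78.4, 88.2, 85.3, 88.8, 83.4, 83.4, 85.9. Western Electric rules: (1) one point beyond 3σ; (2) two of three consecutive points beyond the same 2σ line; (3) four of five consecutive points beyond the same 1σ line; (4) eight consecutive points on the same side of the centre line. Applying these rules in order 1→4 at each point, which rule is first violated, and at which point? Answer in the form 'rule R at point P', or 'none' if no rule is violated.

rule 2 at point 5

Zone of each point (C = within 1σ̂, B = 1σ̂–2σ̂, A = 2σ̂–3σ̂, * = beyond 3σ̂; sign = side of CL): 1:+C, 2:+C, 3:-A, 4:-C, 5:-A, 6:+B, 7:+C, 8:+B, 9:-C, 10:-C, 11:+C
Rule 2 (two of three consecutive points beyond the same 2σ limit) is satisfied at point 5.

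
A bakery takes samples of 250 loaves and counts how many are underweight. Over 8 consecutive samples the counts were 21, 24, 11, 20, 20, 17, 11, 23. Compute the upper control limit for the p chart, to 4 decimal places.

p̄ = Σdᵢ / (k·n) = 147 / (8 × 250) = 0.07350
UCL = p̄ + 3·√(p̄(1−p̄)/n) = 0.07350 + 3 × √(0.07350×0.92650/250) = 0.07350 + 3 × 0.01650 = 0.12301

0.1230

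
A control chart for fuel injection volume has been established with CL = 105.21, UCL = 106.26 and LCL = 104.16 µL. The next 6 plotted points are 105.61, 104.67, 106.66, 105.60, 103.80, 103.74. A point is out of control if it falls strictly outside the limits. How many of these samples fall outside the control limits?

Compare each point to [104.16, 106.26]: sample 3 = 106.66 > UCL; sample 5 = 103.80 < LCL; sample 6 = 103.74 < LCL.

3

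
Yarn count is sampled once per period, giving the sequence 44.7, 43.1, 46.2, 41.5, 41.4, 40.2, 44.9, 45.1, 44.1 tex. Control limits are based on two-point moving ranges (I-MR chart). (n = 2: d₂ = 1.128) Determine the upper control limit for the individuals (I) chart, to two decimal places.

48.99

X̄ = (44.7 + 43.1 + 46.2 + 41.5 + 41.4 + 40.2 + 44.9 + 45.1 + 44.1) / 9 = 43.4667
Moving ranges: 1.6, 3.1, 4.7, 0.1, 1.2, 4.7, 0.2, 1.0; M̄R̄ = 16.6000 / 8 = 2.0750
UCL = X̄ + 3·M̄R̄/d₂ = 43.4667 + 3 × 2.0750 / 1.128 = 48.9853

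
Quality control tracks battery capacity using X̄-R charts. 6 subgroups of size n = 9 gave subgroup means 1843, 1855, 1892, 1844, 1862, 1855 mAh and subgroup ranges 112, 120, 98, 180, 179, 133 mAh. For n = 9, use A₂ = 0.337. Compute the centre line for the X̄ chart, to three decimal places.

X̄̄ = (1843 + 1855 + 1892 + 1844 + 1862 + 1855) / 6 = 11151.0000 / 6 = 1858.5000
CL = X̄̄ = 1858.5000

1858.500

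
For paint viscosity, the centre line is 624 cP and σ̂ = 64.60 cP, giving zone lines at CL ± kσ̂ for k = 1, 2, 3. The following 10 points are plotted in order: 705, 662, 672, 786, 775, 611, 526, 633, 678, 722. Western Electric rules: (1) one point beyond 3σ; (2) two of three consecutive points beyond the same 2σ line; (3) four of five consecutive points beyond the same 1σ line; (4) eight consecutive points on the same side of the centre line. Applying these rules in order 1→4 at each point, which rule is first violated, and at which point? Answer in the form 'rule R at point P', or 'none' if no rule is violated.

Zone of each point (C = within 1σ̂, B = 1σ̂–2σ̂, A = 2σ̂–3σ̂, * = beyond 3σ̂; sign = side of CL): 1:+B, 2:+C, 3:+C, 4:+A, 5:+A, 6:-C, 7:-B, 8:+C, 9:+C, 10:+B
Rule 2 (two of three consecutive points beyond the same 2σ limit) is satisfied at point 5.

rule 2 at point 5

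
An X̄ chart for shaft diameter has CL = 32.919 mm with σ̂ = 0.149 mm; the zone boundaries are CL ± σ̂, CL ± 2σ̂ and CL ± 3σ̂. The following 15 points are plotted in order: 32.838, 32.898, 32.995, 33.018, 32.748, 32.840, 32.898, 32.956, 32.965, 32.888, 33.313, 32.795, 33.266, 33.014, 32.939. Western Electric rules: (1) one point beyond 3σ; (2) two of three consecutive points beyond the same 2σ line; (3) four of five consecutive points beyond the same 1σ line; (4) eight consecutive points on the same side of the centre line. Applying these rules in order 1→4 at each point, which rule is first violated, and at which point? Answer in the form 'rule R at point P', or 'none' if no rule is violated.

rule 2 at point 13

Zone of each point (C = within 1σ̂, B = 1σ̂–2σ̂, A = 2σ̂–3σ̂, * = beyond 3σ̂; sign = side of CL): 1:-C, 2:-C, 3:+C, 4:+C, 5:-B, 6:-C, 7:-C, 8:+C, 9:+C, 10:-C, 11:+A, 12:-C, 13:+A, 14:+C, 15:+C
Rule 2 (two of three consecutive points beyond the same 2σ limit) is satisfied at point 13.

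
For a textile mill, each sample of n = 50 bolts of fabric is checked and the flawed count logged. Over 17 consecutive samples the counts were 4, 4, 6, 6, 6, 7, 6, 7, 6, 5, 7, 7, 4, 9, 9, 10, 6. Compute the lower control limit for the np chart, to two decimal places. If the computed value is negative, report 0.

0.00

p̄ = Σdᵢ / (k·n) = 109 / (17 × 50) = 0.12824
LCL = np̄ − 3·√(np̄(1−p̄)) = 6.4118 − 3 × 2.3642 = -0.6809 → 0 (negative, so LCL = 0)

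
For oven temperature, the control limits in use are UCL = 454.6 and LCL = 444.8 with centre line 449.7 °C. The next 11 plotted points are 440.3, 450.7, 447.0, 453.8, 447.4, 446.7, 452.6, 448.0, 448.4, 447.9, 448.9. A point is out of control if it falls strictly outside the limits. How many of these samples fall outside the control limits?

Compare each point to [444.8, 454.6]: sample 1 = 440.3 < LCL.

1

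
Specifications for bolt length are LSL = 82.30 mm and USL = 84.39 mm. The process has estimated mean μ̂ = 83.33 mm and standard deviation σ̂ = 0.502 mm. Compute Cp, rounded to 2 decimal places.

0.69

Cp = (USL − LSL) / (6σ̂) = (84.39 − 82.30) / (6 × 0.502) = 2.0900 / 3.0120 = 0.6939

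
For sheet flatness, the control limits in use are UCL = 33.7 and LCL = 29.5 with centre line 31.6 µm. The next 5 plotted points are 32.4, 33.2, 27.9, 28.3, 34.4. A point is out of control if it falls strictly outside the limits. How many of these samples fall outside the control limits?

3

Compare each point to [29.5, 33.7]: sample 3 = 27.9 < LCL; sample 4 = 28.3 < LCL; sample 5 = 34.4 > UCL.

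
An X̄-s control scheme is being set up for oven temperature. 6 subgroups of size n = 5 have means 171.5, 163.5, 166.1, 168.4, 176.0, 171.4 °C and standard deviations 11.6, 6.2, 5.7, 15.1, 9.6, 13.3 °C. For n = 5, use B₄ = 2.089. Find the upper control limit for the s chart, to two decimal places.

s̄ = (11.6 + 6.2 + 5.7 + 15.1 + 9.6 + 13.3) / 6 = 10.2500
UCL_s = B₄·s̄ = 2.089 × 10.2500 = 21.4123

21.41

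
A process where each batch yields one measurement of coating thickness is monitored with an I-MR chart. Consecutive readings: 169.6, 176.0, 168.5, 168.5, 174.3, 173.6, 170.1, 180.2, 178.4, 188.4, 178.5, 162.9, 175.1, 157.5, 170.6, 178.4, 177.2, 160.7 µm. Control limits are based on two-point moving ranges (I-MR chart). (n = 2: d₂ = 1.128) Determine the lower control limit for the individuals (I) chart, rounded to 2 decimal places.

X̄ = (169.6 + 176.0 + 168.5 + 168.5 + 174.3 + 173.6 + 170.1 + 180.2 + 178.4 + 188.4 + 178.5 + 162.9 + 175.1 + 157.5 + 170.6 + 178.4 + 177.2 + 160.7) / 18 = 172.6944
Moving ranges: 6.4, 7.5, 0.0, 5.8, 0.7, 3.5, 10.1, 1.8, 10.0, 9.9, 15.6, 12.2, 17.6, 13.1, 7.8, 1.2, 16.5; M̄R̄ = 139.7000 / 17 = 8.2176
LCL = X̄ − 3·M̄R̄/d₂ = 172.6944 − 3 × 8.2176 / 1.128 = 150.8390

150.84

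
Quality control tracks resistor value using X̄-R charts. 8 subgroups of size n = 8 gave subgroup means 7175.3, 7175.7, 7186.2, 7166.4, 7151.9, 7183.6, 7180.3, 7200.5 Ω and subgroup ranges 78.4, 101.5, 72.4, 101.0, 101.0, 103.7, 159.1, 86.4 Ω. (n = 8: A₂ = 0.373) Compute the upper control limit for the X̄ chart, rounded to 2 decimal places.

X̄̄ = (7175.3 + 7175.7 + 7186.2 + 7166.4 + 7151.9 + 7183.6 + 7180.3 + 7200.5) / 8 = 57419.9000 / 8 = 7177.4875
R̄ = (78.4 + 101.5 + 72.4 + 101.0 + 101.0 + 103.7 + 159.1 + 86.4) / 8 = 803.5000 / 8 = 100.4375
UCL = X̄̄ + A₂·R̄ = 7177.4875 + 0.373 × 100.4375 = 7214.9507

7214.95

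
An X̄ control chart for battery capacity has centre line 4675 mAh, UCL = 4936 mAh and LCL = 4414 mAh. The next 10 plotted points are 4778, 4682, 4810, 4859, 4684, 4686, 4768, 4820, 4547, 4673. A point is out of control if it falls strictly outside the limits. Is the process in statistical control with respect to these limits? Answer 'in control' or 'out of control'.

All 10 points lie within [4414, 4936].

in control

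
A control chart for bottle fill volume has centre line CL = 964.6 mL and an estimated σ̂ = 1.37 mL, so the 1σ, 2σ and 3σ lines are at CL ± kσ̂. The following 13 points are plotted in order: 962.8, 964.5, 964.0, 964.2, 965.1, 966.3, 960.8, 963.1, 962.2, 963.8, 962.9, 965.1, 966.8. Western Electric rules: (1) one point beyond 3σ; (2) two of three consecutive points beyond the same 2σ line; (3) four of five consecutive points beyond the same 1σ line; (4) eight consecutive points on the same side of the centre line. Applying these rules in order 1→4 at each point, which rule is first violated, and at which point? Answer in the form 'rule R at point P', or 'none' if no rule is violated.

rule 3 at point 11

Zone of each point (C = within 1σ̂, B = 1σ̂–2σ̂, A = 2σ̂–3σ̂, * = beyond 3σ̂; sign = side of CL): 1:-B, 2:-C, 3:-C, 4:-C, 5:+C, 6:+B, 7:-A, 8:-B, 9:-B, 10:-C, 11:-B, 12:+C, 13:+B
Rule 3 (four of five consecutive points beyond the same 1σ limit) is satisfied at point 11.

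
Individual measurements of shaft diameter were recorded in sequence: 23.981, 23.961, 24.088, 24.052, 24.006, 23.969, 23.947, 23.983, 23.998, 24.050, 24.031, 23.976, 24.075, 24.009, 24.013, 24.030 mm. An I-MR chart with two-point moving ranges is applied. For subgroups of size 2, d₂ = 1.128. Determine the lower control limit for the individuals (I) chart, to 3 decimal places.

23.895

X̄ = (23.981 + 23.961 + 24.088 + 24.052 + 24.006 + 23.969 + 23.947 + 23.983 + 23.998 + 24.050 + 24.031 + 23.976 + 24.075 + 24.009 + 24.013 + 24.030) / 16 = 24.0106
Moving ranges: 0.020, 0.127, 0.036, 0.046, 0.037, 0.022, 0.036, 0.015, 0.052, 0.019, 0.055, 0.099, 0.066, 0.004, 0.017; M̄R̄ = 0.6510 / 15 = 0.0434
LCL = X̄ − 3·M̄R̄/d₂ = 24.0106 − 3 × 0.0434 / 1.128 = 23.8951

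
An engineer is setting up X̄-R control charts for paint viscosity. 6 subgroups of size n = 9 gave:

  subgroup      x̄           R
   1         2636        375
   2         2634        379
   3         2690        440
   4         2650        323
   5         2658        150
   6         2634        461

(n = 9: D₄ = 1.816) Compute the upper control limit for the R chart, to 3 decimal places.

644.075

R̄ = (375 + 379 + 440 + 323 + 150 + 461) / 6 = 2128.0000 / 6 = 354.6667
UCL_R = D₄·R̄ = 1.816 × 354.6667 = 644.0747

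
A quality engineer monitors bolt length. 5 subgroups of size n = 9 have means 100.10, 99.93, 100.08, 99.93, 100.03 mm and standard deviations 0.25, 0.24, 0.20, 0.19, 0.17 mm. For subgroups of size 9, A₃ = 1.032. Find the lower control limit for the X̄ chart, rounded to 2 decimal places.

99.80

X̄̄ = (100.10 + 99.93 + 100.08 + 99.93 + 100.03) / 5 = 100.0140
s̄ = (0.25 + 0.24 + 0.20 + 0.19 + 0.17) / 5 = 0.2100
LCL = X̄̄ − A₃·s̄ = 100.0140 − 1.032 × 0.2100 = 99.7973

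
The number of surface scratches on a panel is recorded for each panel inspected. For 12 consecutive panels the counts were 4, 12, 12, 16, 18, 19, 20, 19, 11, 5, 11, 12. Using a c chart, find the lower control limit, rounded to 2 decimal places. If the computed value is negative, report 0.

2.33

c̄ = (4 + 12 + 12 + 16 + 18 + 19 + 20 + 19 + 11 + 5 + 11 + 12) / 12 = 159 / 12 = 13.2500
LCL = c̄ − 3√c̄ = 13.2500 − 3 × 3.6401 = 2.3298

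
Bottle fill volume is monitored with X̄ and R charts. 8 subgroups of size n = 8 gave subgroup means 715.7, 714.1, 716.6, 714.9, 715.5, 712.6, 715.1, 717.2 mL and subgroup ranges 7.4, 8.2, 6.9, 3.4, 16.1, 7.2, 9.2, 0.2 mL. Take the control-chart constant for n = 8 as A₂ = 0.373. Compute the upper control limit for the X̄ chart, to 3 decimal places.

717.945

X̄̄ = (715.7 + 714.1 + 716.6 + 714.9 + 715.5 + 712.6 + 715.1 + 717.2) / 8 = 5721.7000 / 8 = 715.2125
R̄ = (7.4 + 8.2 + 6.9 + 3.4 + 16.1 + 7.2 + 9.2 + 0.2) / 8 = 58.6000 / 8 = 7.3250
UCL = X̄̄ + A₂·R̄ = 715.2125 + 0.373 × 7.3250 = 717.9447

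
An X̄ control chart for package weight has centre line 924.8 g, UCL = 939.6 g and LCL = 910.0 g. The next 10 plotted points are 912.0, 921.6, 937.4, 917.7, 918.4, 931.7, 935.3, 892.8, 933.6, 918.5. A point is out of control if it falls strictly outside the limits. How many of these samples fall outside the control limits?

1

Compare each point to [910.0, 939.6]: sample 8 = 892.8 < LCL.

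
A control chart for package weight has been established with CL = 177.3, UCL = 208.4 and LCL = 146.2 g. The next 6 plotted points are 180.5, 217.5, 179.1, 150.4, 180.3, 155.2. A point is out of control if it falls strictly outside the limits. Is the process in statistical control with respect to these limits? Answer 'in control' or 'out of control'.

out of control

Compare each point to [146.2, 208.4]: sample 2 = 217.5 > UCL.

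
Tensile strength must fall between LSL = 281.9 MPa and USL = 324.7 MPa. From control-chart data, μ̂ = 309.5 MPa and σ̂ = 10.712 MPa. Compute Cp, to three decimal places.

0.666

Cp = (USL − LSL) / (6σ̂) = (324.7 − 281.9) / (6 × 10.712) = 42.8000 / 64.2720 = 0.6659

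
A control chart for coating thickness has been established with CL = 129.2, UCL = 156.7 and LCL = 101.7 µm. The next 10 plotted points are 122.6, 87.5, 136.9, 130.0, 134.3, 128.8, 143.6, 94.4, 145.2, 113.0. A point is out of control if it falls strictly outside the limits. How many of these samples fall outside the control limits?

2

Compare each point to [101.7, 156.7]: sample 2 = 87.5 < LCL; sample 8 = 94.4 < LCL.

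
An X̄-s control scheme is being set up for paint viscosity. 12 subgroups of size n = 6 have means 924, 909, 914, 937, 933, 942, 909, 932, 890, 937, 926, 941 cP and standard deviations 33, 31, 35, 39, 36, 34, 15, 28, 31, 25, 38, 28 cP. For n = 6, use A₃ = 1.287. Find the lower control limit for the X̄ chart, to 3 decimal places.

884.496

X̄̄ = (924 + 909 + 914 + 937 + 933 + 942 + 909 + 932 + 890 + 937 + 926 + 941) / 12 = 924.5000
s̄ = (33 + 31 + 35 + 39 + 36 + 34 + 15 + 28 + 31 + 25 + 38 + 28) / 12 = 31.0833
LCL = X̄̄ − A₃·s̄ = 924.5000 − 1.287 × 31.0833 = 884.4958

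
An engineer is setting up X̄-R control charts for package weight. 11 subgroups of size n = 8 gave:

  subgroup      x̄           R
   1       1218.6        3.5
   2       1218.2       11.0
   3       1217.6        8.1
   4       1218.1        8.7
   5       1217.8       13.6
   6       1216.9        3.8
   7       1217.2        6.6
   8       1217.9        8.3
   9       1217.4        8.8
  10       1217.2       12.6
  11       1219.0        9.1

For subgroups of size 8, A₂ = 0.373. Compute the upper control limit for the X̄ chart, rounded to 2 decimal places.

X̄̄ = (1218.6 + 1218.2 + 1217.6 + 1218.1 + 1217.8 + 1216.9 + 1217.2 + 1217.9 + 1217.4 + 1217.2 + 1219.0) / 11 = 13395.9000 / 11 = 1217.8091
R̄ = (3.5 + 11.0 + 8.1 + 8.7 + 13.6 + 3.8 + 6.6 + 8.3 + 8.8 + 12.6 + 9.1) / 11 = 94.1000 / 11 = 8.5545
UCL = X̄̄ + A₂·R̄ = 1217.8091 + 0.373 × 8.5545 = 1220.9999

1221.00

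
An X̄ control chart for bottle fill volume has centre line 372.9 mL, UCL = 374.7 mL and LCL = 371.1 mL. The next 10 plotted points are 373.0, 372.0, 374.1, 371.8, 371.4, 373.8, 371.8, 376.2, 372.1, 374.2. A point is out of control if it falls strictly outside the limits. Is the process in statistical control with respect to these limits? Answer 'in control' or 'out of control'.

out of control

Compare each point to [371.1, 374.7]: sample 8 = 376.2 > UCL.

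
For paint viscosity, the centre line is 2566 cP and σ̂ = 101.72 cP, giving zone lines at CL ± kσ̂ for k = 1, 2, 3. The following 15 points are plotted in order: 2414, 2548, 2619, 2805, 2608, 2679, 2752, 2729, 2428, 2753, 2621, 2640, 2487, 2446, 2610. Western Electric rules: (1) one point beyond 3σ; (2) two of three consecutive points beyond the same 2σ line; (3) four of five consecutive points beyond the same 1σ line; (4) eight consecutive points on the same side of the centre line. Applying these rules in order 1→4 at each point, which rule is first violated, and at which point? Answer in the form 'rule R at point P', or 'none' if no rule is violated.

Zone of each point (C = within 1σ̂, B = 1σ̂–2σ̂, A = 2σ̂–3σ̂, * = beyond 3σ̂; sign = side of CL): 1:-B, 2:-C, 3:+C, 4:+A, 5:+C, 6:+B, 7:+B, 8:+B, 9:-B, 10:+B, 11:+C, 12:+C, 13:-C, 14:-B, 15:+C
Rule 3 (four of five consecutive points beyond the same 1σ limit) is satisfied at point 8.

rule 3 at point 8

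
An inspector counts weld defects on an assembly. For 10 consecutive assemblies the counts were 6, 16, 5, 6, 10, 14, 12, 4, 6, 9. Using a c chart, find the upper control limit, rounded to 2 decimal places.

17.70

c̄ = (6 + 16 + 5 + 6 + 10 + 14 + 12 + 4 + 6 + 9) / 10 = 88 / 10 = 8.8000
UCL = c̄ + 3√c̄ = 8.8000 + 3 × √8.8000 = 8.8000 + 3 × 2.9665 = 17.6994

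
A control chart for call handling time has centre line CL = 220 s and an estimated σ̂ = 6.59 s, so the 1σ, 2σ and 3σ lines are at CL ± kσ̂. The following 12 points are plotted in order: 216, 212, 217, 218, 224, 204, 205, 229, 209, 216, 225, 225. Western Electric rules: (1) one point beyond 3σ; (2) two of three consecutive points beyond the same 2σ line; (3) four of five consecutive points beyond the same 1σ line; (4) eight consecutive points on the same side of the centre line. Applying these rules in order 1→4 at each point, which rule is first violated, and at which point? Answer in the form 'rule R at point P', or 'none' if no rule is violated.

rule 2 at point 7

Zone of each point (C = within 1σ̂, B = 1σ̂–2σ̂, A = 2σ̂–3σ̂, * = beyond 3σ̂; sign = side of CL): 1:-C, 2:-B, 3:-C, 4:-C, 5:+C, 6:-A, 7:-A, 8:+B, 9:-B, 10:-C, 11:+C, 12:+C
Rule 2 (two of three consecutive points beyond the same 2σ limit) is satisfied at point 7.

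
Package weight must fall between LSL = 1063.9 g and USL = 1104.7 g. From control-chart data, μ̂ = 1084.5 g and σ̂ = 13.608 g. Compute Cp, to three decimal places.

Cp = (USL − LSL) / (6σ̂) = (1104.7 − 1063.9) / (6 × 13.608) = 40.8000 / 81.6480 = 0.4997

0.500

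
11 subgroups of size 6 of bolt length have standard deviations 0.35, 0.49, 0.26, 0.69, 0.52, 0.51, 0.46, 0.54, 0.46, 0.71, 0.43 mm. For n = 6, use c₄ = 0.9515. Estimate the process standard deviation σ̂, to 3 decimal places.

s̄ = (0.35 + 0.49 + 0.26 + 0.69 + 0.52 + 0.51 + 0.46 + 0.54 + 0.46 + 0.71 + 0.43) / 11 = 0.4927
σ̂ = s̄ / c₄ = 0.4927 / 0.9515 = 0.5178

0.518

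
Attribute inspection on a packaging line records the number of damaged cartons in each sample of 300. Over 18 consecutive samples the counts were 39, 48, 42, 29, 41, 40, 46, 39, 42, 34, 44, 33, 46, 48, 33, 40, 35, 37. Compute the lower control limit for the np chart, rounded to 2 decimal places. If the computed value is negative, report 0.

p̄ = Σdᵢ / (k·n) = 716 / (18 × 300) = 0.13259
LCL = np̄ − 3·√(np̄(1−p̄)) = 39.7778 − 3 × 5.8740 = 22.1559

22.16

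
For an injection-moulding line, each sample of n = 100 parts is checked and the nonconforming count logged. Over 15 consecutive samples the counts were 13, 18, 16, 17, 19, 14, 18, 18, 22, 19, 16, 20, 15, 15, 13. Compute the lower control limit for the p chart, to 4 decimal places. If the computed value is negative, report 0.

p̄ = Σdᵢ / (k·n) = 253 / (15 × 100) = 0.16867
LCL = p̄ − 3·√(p̄(1−p̄)/n) = 0.16867 − 3 × 0.03745 = 0.05633

0.0563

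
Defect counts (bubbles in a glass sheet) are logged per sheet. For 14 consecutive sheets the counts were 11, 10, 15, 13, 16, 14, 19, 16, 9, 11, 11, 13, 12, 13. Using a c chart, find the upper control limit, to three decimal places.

c̄ = (11 + 10 + 15 + 13 + 16 + 14 + 19 + 16 + 9 + 11 + 11 + 13 + 12 + 13) / 14 = 183 / 14 = 13.0714
UCL = c̄ + 3√c̄ = 13.0714 + 3 × √13.0714 = 13.0714 + 3 × 3.6154 = 23.9178

23.918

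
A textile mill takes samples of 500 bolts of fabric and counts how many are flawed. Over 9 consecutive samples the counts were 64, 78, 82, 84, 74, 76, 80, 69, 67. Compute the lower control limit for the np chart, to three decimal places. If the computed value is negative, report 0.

50.950

p̄ = Σdᵢ / (k·n) = 674 / (9 × 500) = 0.14978
LCL = np̄ − 3·√(np̄(1−p̄)) = 74.8889 − 3 × 7.9795 = 50.9504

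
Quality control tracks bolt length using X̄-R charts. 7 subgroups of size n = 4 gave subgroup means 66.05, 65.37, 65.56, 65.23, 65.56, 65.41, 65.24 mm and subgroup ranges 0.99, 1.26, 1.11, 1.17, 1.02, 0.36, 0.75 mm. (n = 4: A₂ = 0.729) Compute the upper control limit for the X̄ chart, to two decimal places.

66.18

X̄̄ = (66.05 + 65.37 + 65.56 + 65.23 + 65.56 + 65.41 + 65.24) / 7 = 458.4200 / 7 = 65.4886
R̄ = (0.99 + 1.26 + 1.11 + 1.17 + 1.02 + 0.36 + 0.75) / 7 = 6.6600 / 7 = 0.9514
UCL = X̄̄ + A₂·R̄ = 65.4886 + 0.729 × 0.9514 = 66.1822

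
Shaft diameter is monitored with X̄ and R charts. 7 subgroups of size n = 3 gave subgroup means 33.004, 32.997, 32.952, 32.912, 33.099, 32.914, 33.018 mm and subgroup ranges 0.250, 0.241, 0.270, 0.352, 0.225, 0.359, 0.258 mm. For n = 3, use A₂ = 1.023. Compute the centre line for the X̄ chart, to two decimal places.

32.99

X̄̄ = (33.004 + 32.997 + 32.952 + 32.912 + 33.099 + 32.914 + 33.018) / 7 = 230.8960 / 7 = 32.9851
CL = X̄̄ = 32.9851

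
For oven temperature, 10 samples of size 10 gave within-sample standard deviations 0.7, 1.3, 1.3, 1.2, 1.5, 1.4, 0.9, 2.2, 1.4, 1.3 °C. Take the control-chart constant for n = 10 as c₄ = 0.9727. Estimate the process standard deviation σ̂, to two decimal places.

s̄ = (0.7 + 1.3 + 1.3 + 1.2 + 1.5 + 1.4 + 0.9 + 2.2 + 1.4 + 1.3) / 10 = 1.3200
σ̂ = s̄ / c₄ = 1.3200 / 0.9727 = 1.3570

1.36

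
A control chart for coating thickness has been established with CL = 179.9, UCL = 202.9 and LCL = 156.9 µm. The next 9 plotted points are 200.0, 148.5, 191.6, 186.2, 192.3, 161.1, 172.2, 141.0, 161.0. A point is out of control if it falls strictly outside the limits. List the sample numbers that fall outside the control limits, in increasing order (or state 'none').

Compare each point to [156.9, 202.9]: sample 2 = 148.5 < LCL; sample 8 = 141.0 < LCL.

2, 8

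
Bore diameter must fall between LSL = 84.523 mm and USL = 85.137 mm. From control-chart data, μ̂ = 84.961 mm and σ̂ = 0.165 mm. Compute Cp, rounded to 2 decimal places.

Cp = (USL − LSL) / (6σ̂) = (85.137 − 84.523) / (6 × 0.165) = 0.6140 / 0.9900 = 0.6202

0.62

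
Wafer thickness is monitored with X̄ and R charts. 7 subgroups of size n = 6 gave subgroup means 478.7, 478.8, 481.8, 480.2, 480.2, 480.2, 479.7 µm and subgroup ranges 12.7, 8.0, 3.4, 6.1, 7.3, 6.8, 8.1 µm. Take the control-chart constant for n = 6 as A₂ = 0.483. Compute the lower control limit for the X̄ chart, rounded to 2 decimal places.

476.33

X̄̄ = (478.7 + 478.8 + 481.8 + 480.2 + 480.2 + 480.2 + 479.7) / 7 = 3359.6000 / 7 = 479.9429
R̄ = (12.7 + 8.0 + 3.4 + 6.1 + 7.3 + 6.8 + 8.1) / 7 = 52.4000 / 7 = 7.4857
LCL = X̄̄ − A₂·R̄ = 479.9429 − 0.483 × 7.4857 = 476.3273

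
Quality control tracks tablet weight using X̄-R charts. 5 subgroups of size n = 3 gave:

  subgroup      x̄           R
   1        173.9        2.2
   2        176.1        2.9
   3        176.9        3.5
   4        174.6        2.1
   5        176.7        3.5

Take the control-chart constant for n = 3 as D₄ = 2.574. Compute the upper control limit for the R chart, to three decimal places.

7.310

R̄ = (2.2 + 2.9 + 3.5 + 2.1 + 3.5) / 5 = 14.2000 / 5 = 2.8400
UCL_R = D₄·R̄ = 2.574 × 2.8400 = 7.3102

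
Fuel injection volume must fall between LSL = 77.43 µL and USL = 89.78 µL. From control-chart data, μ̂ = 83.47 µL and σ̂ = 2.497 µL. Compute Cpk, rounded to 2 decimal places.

0.81

Cpu = (USL − μ̂) / (3σ̂) = (89.78 − 83.47) / (3 × 2.497) = 0.8423; Cpl = (μ̂ − LSL) / (3σ̂) = (83.47 − 77.43) / (3 × 2.497) = 0.8063; Cpk = min(Cpu, Cpl) = 0.8063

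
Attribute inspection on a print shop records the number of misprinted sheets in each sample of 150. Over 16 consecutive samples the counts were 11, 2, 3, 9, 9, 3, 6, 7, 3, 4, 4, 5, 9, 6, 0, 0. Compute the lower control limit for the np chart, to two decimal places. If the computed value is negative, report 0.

p̄ = Σdᵢ / (k·n) = 81 / (16 × 150) = 0.03375
LCL = np̄ − 3·√(np̄(1−p̄)) = 5.0625 − 3 × 2.2117 = -1.5726 → 0 (negative, so LCL = 0)

0.00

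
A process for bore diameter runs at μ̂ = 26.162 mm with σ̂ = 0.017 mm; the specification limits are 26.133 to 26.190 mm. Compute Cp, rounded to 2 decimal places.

0.56

Cp = (USL − LSL) / (6σ̂) = (26.190 − 26.133) / (6 × 0.017) = 0.0570 / 0.1020 = 0.5588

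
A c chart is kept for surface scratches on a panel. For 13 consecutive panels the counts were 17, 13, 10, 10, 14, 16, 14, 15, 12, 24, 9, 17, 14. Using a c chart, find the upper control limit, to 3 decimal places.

25.548

c̄ = (17 + 13 + 10 + 10 + 14 + 16 + 14 + 15 + 12 + 24 + 9 + 17 + 14) / 13 = 185 / 13 = 14.2308
UCL = c̄ + 3√c̄ = 14.2308 + 3 × √14.2308 = 14.2308 + 3 × 3.7724 = 25.5479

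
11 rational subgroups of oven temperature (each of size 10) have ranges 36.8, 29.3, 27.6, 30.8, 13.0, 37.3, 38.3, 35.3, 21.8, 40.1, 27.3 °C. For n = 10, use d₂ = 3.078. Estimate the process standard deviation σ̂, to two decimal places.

R̄ = (36.8 + 29.3 + 27.6 + 30.8 + 13.0 + 37.3 + 38.3 + 35.3 + 21.8 + 40.1 + 27.3) / 11 = 30.6909
σ̂ = R̄ / d₂ = 30.6909 / 3.078 = 9.9711

9.97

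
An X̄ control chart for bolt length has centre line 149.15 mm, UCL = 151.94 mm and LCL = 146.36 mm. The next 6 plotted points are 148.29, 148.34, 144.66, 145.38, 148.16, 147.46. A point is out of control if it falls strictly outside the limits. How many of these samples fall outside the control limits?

2

Compare each point to [146.36, 151.94]: sample 3 = 144.66 < LCL; sample 4 = 145.38 < LCL.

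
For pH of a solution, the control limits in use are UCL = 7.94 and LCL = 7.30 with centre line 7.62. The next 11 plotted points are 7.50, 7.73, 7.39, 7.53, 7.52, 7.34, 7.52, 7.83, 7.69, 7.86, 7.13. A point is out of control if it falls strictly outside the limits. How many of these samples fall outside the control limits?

1

Compare each point to [7.30, 7.94]: sample 11 = 7.13 < LCL.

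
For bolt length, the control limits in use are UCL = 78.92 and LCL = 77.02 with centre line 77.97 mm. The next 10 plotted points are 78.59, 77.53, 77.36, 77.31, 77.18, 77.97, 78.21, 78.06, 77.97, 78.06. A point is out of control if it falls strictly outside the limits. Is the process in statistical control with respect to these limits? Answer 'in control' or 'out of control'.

in control

All 10 points lie within [77.02, 78.92].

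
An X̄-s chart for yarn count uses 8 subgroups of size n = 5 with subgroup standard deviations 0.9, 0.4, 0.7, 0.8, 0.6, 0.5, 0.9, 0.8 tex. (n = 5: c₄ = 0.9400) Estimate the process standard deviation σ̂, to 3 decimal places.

s̄ = (0.9 + 0.4 + 0.7 + 0.8 + 0.6 + 0.5 + 0.9 + 0.8) / 8 = 0.7000
σ̂ = s̄ / c₄ = 0.7000 / 0.9400 = 0.7447

0.745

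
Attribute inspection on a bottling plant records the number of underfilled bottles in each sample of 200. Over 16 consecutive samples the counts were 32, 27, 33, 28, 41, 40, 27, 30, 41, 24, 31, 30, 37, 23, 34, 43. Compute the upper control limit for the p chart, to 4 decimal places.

0.2411

p̄ = Σdᵢ / (k·n) = 521 / (16 × 200) = 0.16281
UCL = p̄ + 3·√(p̄(1−p̄)/n) = 0.16281 + 3 × √(0.16281×0.83719/200) = 0.16281 + 3 × 0.02611 = 0.24113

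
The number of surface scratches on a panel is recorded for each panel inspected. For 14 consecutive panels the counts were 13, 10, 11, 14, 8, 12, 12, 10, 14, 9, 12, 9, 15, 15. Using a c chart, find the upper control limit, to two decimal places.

c̄ = (13 + 10 + 11 + 14 + 8 + 12 + 12 + 10 + 14 + 9 + 12 + 9 + 15 + 15) / 14 = 164 / 14 = 11.7143
UCL = c̄ + 3√c̄ = 11.7143 + 3 × √11.7143 = 11.7143 + 3 × 3.4226 = 21.9821

21.98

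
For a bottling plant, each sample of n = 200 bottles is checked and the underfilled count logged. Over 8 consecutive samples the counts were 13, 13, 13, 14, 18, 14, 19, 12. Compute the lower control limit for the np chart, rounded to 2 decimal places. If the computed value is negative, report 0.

p̄ = Σdᵢ / (k·n) = 116 / (8 × 200) = 0.07250
LCL = np̄ − 3·√(np̄(1−p̄)) = 14.5000 − 3 × 3.6673 = 3.4982

3.50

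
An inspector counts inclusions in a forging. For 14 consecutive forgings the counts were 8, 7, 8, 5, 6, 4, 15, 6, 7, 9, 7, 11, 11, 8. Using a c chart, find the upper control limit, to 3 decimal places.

c̄ = (8 + 7 + 8 + 5 + 6 + 4 + 15 + 6 + 7 + 9 + 7 + 11 + 11 + 8) / 14 = 112 / 14 = 8.0000
UCL = c̄ + 3√c̄ = 8.0000 + 3 × √8.0000 = 8.0000 + 3 × 2.8284 = 16.4853

16.485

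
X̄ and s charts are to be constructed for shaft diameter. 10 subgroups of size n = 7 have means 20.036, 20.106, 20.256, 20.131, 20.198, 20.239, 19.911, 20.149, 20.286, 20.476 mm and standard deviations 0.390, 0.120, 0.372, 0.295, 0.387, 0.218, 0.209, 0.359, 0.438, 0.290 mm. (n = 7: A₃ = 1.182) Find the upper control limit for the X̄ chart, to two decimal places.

20.54

X̄̄ = (20.036 + 20.106 + 20.256 + 20.131 + 20.198 + 20.239 + 19.911 + 20.149 + 20.286 + 20.476) / 10 = 20.1788
s̄ = (0.390 + 0.120 + 0.372 + 0.295 + 0.387 + 0.218 + 0.209 + 0.359 + 0.438 + 0.290) / 10 = 0.3078
UCL = X̄̄ + A₃·s̄ = 20.1788 + 1.182 × 0.3078 = 20.5426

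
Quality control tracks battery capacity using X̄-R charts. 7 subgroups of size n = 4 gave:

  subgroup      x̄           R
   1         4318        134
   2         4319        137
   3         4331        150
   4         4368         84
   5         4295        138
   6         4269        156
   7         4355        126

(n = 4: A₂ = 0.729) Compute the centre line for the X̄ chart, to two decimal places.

X̄̄ = (4318 + 4319 + 4331 + 4368 + 4295 + 4269 + 4355) / 7 = 30255.0000 / 7 = 4322.1429
CL = X̄̄ = 4322.1429

4322.14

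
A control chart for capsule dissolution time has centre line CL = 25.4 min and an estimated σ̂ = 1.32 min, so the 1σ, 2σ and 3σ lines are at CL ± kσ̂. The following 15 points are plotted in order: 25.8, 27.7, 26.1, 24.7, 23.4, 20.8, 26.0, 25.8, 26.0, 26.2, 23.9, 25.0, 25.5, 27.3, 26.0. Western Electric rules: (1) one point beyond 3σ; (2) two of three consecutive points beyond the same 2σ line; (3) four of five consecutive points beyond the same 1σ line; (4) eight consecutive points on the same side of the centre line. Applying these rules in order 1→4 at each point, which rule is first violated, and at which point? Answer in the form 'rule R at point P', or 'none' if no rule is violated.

rule 1 at point 6

Zone of each point (C = within 1σ̂, B = 1σ̂–2σ̂, A = 2σ̂–3σ̂, * = beyond 3σ̂; sign = side of CL): 1:+C, 2:+B, 3:+C, 4:-C, 5:-B, 6:-*, 7:+C, 8:+C, 9:+C, 10:+C, 11:-B, 12:-C, 13:+C, 14:+B, 15:+C
Rule 1 (one point beyond the 3σ limits) is satisfied at point 6.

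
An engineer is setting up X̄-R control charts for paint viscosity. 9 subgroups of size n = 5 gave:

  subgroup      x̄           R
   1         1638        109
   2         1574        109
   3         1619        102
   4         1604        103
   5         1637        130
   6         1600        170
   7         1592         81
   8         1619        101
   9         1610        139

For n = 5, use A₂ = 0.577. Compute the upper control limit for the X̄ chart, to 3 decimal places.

1677.265

X̄̄ = (1638 + 1574 + 1619 + 1604 + 1637 + 1600 + 1592 + 1619 + 1610) / 9 = 14493.0000 / 9 = 1610.3333
R̄ = (109 + 109 + 102 + 103 + 130 + 170 + 81 + 101 + 139) / 9 = 1044.0000 / 9 = 116.0000
UCL = X̄̄ + A₂·R̄ = 1610.3333 + 0.577 × 116.0000 = 1677.2653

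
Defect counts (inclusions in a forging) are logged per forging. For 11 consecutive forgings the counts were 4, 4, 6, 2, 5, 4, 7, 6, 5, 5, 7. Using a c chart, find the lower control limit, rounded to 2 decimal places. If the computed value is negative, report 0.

c̄ = (4 + 4 + 6 + 2 + 5 + 4 + 7 + 6 + 5 + 5 + 7) / 11 = 55 / 11 = 5.0000
LCL = c̄ − 3√c̄ = 5.0000 − 3 × 2.2361 = -1.7082 → 0 (cannot be negative)

0.00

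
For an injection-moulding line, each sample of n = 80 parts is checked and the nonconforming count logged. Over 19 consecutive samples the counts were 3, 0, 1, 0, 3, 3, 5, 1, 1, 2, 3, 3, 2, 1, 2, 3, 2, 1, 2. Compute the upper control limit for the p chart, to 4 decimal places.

p̄ = Σdᵢ / (k·n) = 38 / (19 × 80) = 0.02500
UCL = p̄ + 3·√(p̄(1−p̄)/n) = 0.02500 + 3 × √(0.02500×0.97500/80) = 0.02500 + 3 × 0.01746 = 0.07737

0.0774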